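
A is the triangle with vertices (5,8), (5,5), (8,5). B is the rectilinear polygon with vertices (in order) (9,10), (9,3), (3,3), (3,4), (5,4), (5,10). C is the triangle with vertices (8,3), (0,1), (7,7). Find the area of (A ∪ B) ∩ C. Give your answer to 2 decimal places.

10.18

The region (A ∪ B) ∩ C is the polygon with vertices (3,3), (3,3.571), (3.5,4), (5,4), (5,5), (5,5.286), (7,7), (8,3).
By the shoelace formula its area is 10.18.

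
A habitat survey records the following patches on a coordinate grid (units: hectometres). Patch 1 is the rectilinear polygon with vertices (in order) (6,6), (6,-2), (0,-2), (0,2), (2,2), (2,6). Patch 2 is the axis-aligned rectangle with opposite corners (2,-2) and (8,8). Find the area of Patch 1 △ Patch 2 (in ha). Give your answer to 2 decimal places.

36.00

|Patch 1| = 40, |Patch 2| = 60, |Patch 1∩Patch 2| = 32.
|Patch 1 △ Patch 2| = |Patch 1| + |Patch 2| − 2·|Patch 1∩Patch 2| = 40 + 60 − 64 = 36.00.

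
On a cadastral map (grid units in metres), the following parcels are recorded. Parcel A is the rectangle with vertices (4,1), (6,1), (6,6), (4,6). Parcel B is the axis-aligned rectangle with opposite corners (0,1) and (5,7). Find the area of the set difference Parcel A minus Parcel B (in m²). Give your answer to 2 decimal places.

5.00

|Parcel A∩Parcel B|: x∈[4,5], y∈[1,6] → 1·5 = 5.
|Parcel A| = 10.
|Parcel A ∖ Parcel B| = |Parcel A| − |Parcel A∩Parcel B| = 10 − 5 = 5.00.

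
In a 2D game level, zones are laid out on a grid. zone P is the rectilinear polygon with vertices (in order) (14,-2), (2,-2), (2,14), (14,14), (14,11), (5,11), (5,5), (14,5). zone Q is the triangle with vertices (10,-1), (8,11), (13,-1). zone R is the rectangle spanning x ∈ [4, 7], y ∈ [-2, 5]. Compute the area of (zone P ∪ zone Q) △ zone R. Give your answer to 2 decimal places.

121.50

|zone P ∪ zone Q| = 142.5.
|(zone P ∪ zone Q) ∩ zone R| = 21.
|(zone P ∪ zone Q) △ zone R| = 142.5 + 21 − 42 = 121.50.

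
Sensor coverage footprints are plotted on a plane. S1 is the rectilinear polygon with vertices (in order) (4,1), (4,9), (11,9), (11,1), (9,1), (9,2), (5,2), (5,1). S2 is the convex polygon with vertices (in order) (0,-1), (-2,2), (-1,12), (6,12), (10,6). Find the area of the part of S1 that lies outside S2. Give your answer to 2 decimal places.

|S1| = 52, |S1∩S2| = 27.6.
|S1 ∖ S2| = |S1| − |S1∩S2| = 52 − 27.6 = 24.40.

24.40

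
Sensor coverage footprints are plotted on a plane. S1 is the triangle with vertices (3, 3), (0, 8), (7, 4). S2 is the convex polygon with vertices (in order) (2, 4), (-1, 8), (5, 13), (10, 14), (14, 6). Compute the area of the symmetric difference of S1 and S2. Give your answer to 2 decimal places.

|S1| = 11.5, |S2| = 92.5, |S1∩S2| = 7.5992.
|S1 △ S2| = |S1| + |S2| − 2·|S1∩S2| = 11.5 + 92.5 − 15.1984 = 88.80.

88.80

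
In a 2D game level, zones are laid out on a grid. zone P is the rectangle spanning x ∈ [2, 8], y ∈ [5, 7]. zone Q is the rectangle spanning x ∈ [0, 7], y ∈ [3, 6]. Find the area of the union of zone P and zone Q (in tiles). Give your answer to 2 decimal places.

28.00

By inclusion–exclusion:
Individual areas: |zone P| = 12, |zone Q| = 21.
|zone P∩zone Q|: x∈[2,7], y∈[5,6] → 5·1 = 5.
|zone P ∪ zone Q| = 33 − 5 = 28.00.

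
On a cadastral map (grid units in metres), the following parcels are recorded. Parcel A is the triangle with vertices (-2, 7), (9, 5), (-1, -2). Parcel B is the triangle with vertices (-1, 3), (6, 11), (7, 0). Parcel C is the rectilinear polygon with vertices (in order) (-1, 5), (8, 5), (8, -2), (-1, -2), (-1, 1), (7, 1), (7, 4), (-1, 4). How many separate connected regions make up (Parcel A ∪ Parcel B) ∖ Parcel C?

1

(Parcel A ∪ Parcel B) ∖ Parcel C is a single connected region.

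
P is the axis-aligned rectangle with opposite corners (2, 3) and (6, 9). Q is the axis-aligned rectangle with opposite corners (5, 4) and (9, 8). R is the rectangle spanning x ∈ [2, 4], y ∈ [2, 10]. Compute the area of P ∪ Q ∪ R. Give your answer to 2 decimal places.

40.00

By inclusion–exclusion:
Individual areas: |P| = 24, |Q| = 16, |R| = 16.
|P∩Q|: x∈[5,6], y∈[4,8] → 1·4 = 4.
|P∩R|: x∈[2,4], y∈[3,9] → 2·6 = 12.
|Q∩R| = 0 (no overlap).
|P∩Q∩R| = 0.
|P ∪ Q ∪ R| = 56 − 16 + 0 = 40.00.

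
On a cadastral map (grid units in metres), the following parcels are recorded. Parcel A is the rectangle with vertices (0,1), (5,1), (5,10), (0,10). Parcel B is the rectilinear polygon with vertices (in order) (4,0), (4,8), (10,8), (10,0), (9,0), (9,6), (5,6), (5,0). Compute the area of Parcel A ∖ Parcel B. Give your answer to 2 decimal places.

38.00

|Parcel A| = 45, |Parcel A∩Parcel B| = 7.
|Parcel A ∖ Parcel B| = |Parcel A| − |Parcel A∩Parcel B| = 45 − 7 = 38.00.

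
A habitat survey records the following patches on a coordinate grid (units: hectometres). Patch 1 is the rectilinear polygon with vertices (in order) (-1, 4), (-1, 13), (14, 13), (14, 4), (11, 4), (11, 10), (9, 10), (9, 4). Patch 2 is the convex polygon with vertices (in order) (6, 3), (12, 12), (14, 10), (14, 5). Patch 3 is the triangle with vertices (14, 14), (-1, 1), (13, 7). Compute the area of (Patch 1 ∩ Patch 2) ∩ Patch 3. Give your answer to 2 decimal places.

|Patch 1 ∩ Patch 2| = 23.5417.
|(Patch 1 ∩ Patch 2) ∩ Patch 3| = 12.98.

12.98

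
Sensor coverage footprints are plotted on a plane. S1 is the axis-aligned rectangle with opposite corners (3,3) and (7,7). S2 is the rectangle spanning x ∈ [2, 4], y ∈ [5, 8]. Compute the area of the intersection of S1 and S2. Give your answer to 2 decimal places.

2.00

|S1∩S2|: x∈[3,4], y∈[5,7] → 1·2 = 2.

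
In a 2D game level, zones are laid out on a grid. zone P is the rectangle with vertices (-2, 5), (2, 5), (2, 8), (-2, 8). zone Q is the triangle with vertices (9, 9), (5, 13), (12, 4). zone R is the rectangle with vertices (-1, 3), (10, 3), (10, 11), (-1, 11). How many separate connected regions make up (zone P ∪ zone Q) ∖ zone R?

(zone P ∪ zone Q) ∖ zone R splits into 3 disjoint pieces (area 3, area 0.4444, area 0.7619).

3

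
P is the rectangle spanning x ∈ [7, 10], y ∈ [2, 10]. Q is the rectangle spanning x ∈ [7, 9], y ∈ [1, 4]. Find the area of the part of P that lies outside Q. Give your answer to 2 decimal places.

|P∩Q|: x∈[7,9], y∈[2,4] → 2·2 = 4.
|P| = 24.
|P ∖ Q| = |P| − |P∩Q| = 24 − 4 = 20.00.

20.00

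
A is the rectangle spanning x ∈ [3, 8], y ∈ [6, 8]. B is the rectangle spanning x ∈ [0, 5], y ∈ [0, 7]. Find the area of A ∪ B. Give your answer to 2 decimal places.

43.00

By inclusion–exclusion:
Individual areas: |A| = 10, |B| = 35.
|A∩B|: x∈[3,5], y∈[6,7] → 2·1 = 2.
|A ∪ B| = 45 − 2 = 43.00.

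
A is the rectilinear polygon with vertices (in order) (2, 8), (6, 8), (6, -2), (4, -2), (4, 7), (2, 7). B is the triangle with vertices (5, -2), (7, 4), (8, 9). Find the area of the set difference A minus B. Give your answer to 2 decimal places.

21.67

|A| = 22, |A∩B| = 0.3333.
|A ∖ B| = |A| − |A∩B| = 22 − 0.3333 = 21.67.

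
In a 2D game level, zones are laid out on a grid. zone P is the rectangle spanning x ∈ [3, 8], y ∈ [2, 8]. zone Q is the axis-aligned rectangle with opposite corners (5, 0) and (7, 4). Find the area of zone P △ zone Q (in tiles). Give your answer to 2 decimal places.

|zone P∩zone Q|: x∈[5,7], y∈[2,4] → 2·2 = 4.
|zone P △ zone Q| = |zone P| + |zone Q| − 2·|zone P∩zone Q| = 30 + 8 − 8 = 30.00.

30.00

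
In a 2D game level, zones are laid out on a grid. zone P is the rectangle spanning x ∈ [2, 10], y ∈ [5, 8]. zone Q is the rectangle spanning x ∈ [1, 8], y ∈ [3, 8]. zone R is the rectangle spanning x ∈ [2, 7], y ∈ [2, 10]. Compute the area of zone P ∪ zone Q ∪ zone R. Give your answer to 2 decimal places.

56.00

By inclusion–exclusion:
Individual areas: |zone P| = 24, |zone Q| = 35, |zone R| = 40.
|zone P∩zone Q|: x∈[2,8], y∈[5,8] → 6·3 = 18.
|zone P∩zone R|: x∈[2,7], y∈[5,8] → 5·3 = 15.
|zone Q∩zone R|: x∈[2,7], y∈[3,8] → 5·5 = 25.
|zone P∩zone Q∩zone R| = 15.
|zone P ∪ zone Q ∪ zone R| = 99 − 58 + 15 = 56.00.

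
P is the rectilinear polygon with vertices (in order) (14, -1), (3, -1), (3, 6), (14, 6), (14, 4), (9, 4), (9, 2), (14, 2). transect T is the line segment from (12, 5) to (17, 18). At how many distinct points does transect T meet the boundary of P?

1

The segment meets the boundary at (12.385,6).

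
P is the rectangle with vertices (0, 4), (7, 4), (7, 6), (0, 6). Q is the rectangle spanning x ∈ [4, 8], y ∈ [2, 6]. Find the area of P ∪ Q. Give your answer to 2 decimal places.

24.00

By inclusion–exclusion:
Individual areas: |P| = 14, |Q| = 16.
|P∩Q|: x∈[4,7], y∈[4,6] → 3·2 = 6.
|P ∪ Q| = 30 − 6 = 24.00.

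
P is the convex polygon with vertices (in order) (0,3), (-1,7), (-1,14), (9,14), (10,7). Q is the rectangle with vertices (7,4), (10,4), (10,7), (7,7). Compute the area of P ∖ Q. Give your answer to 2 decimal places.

|P| = 95.5, |P∩Q| = 1.8.
|P ∖ Q| = |P| − |P∩Q| = 95.5 − 1.8 = 93.70.

93.70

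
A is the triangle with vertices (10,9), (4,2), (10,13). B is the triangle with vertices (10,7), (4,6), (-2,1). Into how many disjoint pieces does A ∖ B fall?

A ∖ B splits into 2 disjoint pieces (area 8.8, area 1.5).

2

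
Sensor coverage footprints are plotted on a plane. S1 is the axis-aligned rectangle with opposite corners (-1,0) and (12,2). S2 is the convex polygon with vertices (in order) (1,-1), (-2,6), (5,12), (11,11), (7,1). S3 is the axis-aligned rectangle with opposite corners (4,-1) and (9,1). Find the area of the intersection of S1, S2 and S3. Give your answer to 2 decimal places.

The intersection is the polygon with vertices (4,0), (4,1), (7,1).
By the shoelace formula its area is 1.50.

1.50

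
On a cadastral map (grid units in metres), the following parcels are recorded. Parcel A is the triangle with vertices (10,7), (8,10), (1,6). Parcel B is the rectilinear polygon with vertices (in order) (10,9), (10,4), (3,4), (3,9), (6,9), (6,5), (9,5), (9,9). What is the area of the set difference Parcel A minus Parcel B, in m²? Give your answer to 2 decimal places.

|Parcel A| = 14.5, |Parcel A∩Parcel B| = 5.6389.
|Parcel A ∖ Parcel B| = |Parcel A| − |Parcel A∩Parcel B| = 14.5 − 5.6389 = 8.86.

8.86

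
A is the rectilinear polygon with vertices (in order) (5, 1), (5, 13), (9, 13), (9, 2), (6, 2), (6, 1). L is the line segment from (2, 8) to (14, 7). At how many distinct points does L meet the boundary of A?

The segment meets the boundary at (9,7.417), (5,7.75).

2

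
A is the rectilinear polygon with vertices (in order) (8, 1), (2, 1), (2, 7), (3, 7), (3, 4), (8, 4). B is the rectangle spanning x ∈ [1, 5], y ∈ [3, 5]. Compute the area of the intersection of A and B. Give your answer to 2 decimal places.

4.00

The intersection is the polygon with vertices (2,5), (3,5), (3,4), (5,4), (5,3), (2,3).
By the shoelace formula its area is 4.00.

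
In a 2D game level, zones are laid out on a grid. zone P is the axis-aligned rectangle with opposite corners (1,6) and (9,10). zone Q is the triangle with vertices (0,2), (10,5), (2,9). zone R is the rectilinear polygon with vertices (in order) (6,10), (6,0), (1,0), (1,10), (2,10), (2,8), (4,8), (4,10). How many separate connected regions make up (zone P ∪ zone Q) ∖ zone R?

(zone P ∪ zone Q) ∖ zone R splits into 3 disjoint pieces (area 4, area 17.4, area 1.6).

3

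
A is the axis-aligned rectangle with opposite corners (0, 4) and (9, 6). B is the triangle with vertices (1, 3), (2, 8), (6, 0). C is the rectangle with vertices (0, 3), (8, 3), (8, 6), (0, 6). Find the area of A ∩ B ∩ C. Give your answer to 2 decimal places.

4.20

The intersection is the polygon with vertices (4,4), (1.2,4), (1.6,6), (3,6).
By the shoelace formula its area is 4.20.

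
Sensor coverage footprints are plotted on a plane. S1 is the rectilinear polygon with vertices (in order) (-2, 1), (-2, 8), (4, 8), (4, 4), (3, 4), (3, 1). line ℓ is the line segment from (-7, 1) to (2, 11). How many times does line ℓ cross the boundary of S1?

2

The segment meets the boundary at (-0.7,8), (-2,6.556).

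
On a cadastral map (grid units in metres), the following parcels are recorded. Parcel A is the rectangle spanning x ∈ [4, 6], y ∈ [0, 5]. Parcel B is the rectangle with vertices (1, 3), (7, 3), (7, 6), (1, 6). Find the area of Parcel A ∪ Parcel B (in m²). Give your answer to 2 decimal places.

24.00

By inclusion–exclusion:
Individual areas: |Parcel A| = 10, |Parcel B| = 18.
|Parcel A∩Parcel B|: x∈[4,6], y∈[3,5] → 2·2 = 4.
|Parcel A ∪ Parcel B| = 28 − 4 = 24.00.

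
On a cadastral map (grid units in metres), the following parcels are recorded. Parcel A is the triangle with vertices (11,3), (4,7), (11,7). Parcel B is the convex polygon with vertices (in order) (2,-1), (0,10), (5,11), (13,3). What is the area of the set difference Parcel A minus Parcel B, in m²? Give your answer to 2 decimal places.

2.00

|Parcel A| = 14, |Parcel A∩Parcel B| = 12.
|Parcel A ∖ Parcel B| = |Parcel A| − |Parcel A∩Parcel B| = 14 − 12 = 2.00.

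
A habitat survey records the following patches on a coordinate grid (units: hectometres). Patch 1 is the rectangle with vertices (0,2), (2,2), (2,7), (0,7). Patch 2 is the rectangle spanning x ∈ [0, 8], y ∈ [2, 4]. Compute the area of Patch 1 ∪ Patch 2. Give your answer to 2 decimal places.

22.00

By inclusion–exclusion:
Individual areas: |Patch 1| = 10, |Patch 2| = 16.
|Patch 1∩Patch 2|: x∈[0,2], y∈[2,4] → 2·2 = 4.
|Patch 1 ∪ Patch 2| = 26 − 4 = 22.00.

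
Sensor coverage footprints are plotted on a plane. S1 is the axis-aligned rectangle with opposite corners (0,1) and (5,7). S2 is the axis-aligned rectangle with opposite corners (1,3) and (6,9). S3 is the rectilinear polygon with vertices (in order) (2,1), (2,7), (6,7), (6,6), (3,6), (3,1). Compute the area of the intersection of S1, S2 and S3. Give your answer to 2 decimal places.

The intersection is the polygon with vertices (5,6), (3,6), (3,3), (2,3), (2,7), (5,7).
By the shoelace formula its area is 6.00.

6.00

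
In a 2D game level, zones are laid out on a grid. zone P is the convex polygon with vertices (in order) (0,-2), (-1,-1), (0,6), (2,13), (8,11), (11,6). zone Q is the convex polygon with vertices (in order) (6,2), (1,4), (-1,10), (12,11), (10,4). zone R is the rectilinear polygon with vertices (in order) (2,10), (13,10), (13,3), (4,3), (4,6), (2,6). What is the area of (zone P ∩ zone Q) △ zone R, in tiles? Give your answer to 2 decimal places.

|zone P ∩ zone Q| = 64.5431.
|(zone P ∩ zone Q) ∩ zone R| = 45.8245.
|(zone P ∩ zone Q) △ zone R| = 64.5431 + 71 − 91.649 = 43.89.

43.89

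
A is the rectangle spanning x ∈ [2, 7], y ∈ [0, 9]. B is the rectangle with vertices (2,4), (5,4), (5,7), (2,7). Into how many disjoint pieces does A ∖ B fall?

1

A ∖ B is a single connected region.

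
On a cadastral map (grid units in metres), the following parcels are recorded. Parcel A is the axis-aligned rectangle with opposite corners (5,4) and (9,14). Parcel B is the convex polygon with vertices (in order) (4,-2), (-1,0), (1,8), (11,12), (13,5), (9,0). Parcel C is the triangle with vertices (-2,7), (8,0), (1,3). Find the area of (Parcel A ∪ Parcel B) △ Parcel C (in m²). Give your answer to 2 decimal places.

|Parcel A ∪ Parcel B| = 139.4.
|(Parcel A ∪ Parcel B) ∩ Parcel C| = 7.9714.
|(Parcel A ∪ Parcel B) △ Parcel C| = 139.4 + 9.5 − 15.9428 = 132.96.

132.96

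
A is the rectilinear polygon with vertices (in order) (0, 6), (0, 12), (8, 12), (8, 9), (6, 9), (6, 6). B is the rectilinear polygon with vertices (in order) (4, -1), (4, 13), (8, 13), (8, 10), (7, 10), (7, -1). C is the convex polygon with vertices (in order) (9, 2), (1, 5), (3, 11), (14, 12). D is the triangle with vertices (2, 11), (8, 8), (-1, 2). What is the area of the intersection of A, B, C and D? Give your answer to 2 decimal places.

The intersection is the polygon with vertices (6,6.667), (5,6), (4,6), (4,10), (6,9).
By the shoelace formula its area is 6.67.

6.67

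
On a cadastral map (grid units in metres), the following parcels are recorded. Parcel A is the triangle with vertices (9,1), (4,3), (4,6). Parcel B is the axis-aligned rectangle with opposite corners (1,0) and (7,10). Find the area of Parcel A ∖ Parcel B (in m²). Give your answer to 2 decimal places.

1.20

|Parcel A| = 7.5, |Parcel A∩Parcel B| = 6.3.
|Parcel A ∖ Parcel B| = |Parcel A| − |Parcel A∩Parcel B| = 7.5 − 6.3 = 1.20.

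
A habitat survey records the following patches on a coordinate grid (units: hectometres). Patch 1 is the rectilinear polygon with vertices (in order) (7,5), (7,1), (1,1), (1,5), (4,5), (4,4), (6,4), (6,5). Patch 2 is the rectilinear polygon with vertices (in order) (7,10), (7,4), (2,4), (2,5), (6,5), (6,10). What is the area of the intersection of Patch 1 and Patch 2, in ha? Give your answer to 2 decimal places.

3.00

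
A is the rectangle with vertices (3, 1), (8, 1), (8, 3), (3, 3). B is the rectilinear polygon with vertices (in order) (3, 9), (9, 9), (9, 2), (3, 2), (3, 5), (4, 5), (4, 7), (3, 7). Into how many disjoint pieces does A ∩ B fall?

1

A ∩ B is a single connected region.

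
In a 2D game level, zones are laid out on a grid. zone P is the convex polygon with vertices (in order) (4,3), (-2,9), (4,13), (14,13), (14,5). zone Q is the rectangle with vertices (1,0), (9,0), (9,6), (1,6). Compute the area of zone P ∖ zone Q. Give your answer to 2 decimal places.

103.00

|zone P| = 120, |zone P∩zone Q| = 17.
|zone P ∖ zone Q| = |zone P| − |zone P∩zone Q| = 120 − 17 = 103.00.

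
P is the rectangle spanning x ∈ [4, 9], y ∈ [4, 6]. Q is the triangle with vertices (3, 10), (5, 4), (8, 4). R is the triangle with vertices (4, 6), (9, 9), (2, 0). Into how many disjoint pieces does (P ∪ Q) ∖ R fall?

2

(P ∪ Q) ∖ R splits into 2 disjoint pieces (area 6.2222, area 2.9389).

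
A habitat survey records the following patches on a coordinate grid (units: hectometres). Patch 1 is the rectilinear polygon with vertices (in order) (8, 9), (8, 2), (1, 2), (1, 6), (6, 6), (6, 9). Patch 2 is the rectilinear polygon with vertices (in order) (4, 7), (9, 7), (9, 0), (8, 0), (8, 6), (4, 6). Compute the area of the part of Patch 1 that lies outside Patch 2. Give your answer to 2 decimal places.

|Patch 1| = 34, |Patch 1∩Patch 2| = 2.
|Patch 1 ∖ Patch 2| = |Patch 1| − |Patch 1∩Patch 2| = 34 − 2 = 32.00.

32.00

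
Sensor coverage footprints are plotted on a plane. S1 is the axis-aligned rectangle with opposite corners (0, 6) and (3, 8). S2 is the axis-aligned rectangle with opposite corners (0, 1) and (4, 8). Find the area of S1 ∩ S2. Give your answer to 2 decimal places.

|S1∩S2|: x∈[0,3], y∈[6,8] → 3·2 = 6.

6.00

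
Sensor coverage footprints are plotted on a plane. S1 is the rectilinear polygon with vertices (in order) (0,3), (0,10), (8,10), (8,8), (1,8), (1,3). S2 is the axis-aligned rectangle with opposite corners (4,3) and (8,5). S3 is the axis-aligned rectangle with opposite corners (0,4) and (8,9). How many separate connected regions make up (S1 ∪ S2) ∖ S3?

3

(S1 ∪ S2) ∖ S3 splits into 3 disjoint pieces (area 8, area 1, area 4).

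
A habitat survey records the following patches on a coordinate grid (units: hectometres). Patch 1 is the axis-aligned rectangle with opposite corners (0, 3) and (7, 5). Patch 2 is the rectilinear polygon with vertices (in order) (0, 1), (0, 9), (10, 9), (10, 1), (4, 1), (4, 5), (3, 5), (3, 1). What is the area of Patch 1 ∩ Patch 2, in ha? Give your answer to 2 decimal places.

12.00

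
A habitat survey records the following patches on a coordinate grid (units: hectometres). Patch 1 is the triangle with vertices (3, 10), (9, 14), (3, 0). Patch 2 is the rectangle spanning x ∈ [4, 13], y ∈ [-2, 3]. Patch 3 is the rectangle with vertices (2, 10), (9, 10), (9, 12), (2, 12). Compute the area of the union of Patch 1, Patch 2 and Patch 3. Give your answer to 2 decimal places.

By inclusion–exclusion:
Individual areas: |Patch 1| = 30, |Patch 2| = 45, |Patch 3| = 14.
|Patch 1∩Patch 2| = 0.0952.
|Patch 1∩Patch 3| = 6.4286.
|Patch 2∩Patch 3| = 0 (no overlap).
|Patch 1∩Patch 2∩Patch 3| = 0.
|Patch 1 ∪ Patch 2 ∪ Patch 3| = 89 − 6.5238 + 0 = 82.48.

82.48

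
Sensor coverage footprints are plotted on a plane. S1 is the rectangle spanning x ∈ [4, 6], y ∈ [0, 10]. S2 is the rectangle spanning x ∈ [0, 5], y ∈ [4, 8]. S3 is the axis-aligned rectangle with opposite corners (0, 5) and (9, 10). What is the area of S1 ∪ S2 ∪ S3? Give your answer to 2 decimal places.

By inclusion–exclusion:
Individual areas: |S1| = 20, |S2| = 20, |S3| = 45.
|S1∩S2|: x∈[4,5], y∈[4,8] → 1·4 = 4.
|S1∩S3|: x∈[4,6], y∈[5,10] → 2·5 = 10.
|S2∩S3|: x∈[0,5], y∈[5,8] → 5·3 = 15.
|S1∩S2∩S3| = 3.
|S1 ∪ S2 ∪ S3| = 85 − 29 + 3 = 59.00.

59.00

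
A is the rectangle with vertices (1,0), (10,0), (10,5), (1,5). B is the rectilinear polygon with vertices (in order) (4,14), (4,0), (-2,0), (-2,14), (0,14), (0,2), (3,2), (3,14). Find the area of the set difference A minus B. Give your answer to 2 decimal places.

|A| = 45, |A∩B| = 9.
|A ∖ B| = |A| − |A∩B| = 45 − 9 = 36.00.

36.00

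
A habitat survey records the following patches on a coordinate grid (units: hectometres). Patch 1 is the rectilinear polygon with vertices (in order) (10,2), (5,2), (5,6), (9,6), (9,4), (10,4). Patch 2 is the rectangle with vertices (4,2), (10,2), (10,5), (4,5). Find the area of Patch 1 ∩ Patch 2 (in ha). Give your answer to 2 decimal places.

14.00

The intersection is the polygon with vertices (5,2), (5,5), (9,5), (9,4), (10,4), (10,2).
By the shoelace formula its area is 14.00.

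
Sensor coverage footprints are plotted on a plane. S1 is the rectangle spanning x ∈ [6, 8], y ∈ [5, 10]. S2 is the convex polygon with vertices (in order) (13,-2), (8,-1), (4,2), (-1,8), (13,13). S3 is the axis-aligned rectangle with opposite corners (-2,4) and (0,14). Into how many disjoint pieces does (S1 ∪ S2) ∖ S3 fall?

(S1 ∪ S2) ∖ S3 is a single connected region.

1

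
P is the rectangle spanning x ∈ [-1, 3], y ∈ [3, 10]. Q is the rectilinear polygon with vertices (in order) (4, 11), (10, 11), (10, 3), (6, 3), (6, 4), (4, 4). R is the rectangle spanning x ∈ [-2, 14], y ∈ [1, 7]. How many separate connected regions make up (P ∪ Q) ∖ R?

2

(P ∪ Q) ∖ R splits into 2 disjoint pieces (area 12, area 24).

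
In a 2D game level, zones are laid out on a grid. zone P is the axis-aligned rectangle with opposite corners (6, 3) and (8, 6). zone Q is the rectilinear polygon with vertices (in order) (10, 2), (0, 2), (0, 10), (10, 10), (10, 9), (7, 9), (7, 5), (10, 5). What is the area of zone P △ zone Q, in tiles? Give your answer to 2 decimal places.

64.00

|zone P| = 6, |zone Q| = 68, |zone P∩zone Q| = 5.
|zone P △ zone Q| = |zone P| + |zone Q| − 2·|zone P∩zone Q| = 6 + 68 − 10 = 64.00.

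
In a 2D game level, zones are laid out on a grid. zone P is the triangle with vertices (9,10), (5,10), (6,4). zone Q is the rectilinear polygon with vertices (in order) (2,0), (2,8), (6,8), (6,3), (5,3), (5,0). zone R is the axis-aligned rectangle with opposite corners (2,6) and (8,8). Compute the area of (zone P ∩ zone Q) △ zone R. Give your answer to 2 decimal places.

11.33

|zone P ∩ zone Q| = 1.3333.
|(zone P ∩ zone Q) ∩ zone R| = 1.
|(zone P ∩ zone Q) △ zone R| = 1.3333 + 12 − 2 = 11.33.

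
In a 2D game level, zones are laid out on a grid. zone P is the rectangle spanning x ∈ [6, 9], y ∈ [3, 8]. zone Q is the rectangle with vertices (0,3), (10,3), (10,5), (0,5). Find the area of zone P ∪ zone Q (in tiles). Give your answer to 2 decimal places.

29.00

By inclusion–exclusion:
Individual areas: |zone P| = 15, |zone Q| = 20.
|zone P∩zone Q|: x∈[6,9], y∈[3,5] → 3·2 = 6.
|zone P ∪ zone Q| = 35 − 6 = 29.00.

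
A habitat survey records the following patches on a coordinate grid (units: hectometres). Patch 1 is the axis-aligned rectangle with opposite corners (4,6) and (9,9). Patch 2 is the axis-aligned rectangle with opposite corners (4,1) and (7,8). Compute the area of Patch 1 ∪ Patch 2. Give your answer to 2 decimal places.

By inclusion–exclusion:
Individual areas: |Patch 1| = 15, |Patch 2| = 21.
|Patch 1∩Patch 2|: x∈[4,7], y∈[6,8] → 3·2 = 6.
|Patch 1 ∪ Patch 2| = 36 − 6 = 30.00.

30.00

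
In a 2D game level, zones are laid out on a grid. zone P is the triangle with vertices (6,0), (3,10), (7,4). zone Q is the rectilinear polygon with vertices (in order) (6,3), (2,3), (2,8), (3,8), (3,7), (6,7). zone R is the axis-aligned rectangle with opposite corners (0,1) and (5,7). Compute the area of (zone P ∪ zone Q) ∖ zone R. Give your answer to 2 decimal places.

|zone P ∪ zone Q| = 22.75.
|(zone P ∪ zone Q) ∩ zone R| = 12.
|(zone P ∪ zone Q) ∖ zone R| = 22.75 − 12 = 10.75.

10.75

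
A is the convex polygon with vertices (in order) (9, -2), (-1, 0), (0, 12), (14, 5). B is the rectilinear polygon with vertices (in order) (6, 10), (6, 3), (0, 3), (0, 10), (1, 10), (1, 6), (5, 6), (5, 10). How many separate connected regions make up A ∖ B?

A ∖ B is a single connected region.

1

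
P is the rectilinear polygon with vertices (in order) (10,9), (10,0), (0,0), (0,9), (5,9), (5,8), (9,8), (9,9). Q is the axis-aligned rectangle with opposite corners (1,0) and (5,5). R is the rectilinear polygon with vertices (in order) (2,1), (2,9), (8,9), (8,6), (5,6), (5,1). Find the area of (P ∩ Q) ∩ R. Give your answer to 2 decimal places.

The region (P ∩ Q) ∩ R is the polygon with vertices (5,5), (5,1), (2,1), (2,5).
By the shoelace formula its area is 12.00.

12.00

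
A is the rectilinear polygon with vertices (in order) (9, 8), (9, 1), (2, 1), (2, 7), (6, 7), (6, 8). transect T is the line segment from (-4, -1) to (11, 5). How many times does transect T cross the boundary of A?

2

The segment meets the boundary at (9,4.2), (2,1.4).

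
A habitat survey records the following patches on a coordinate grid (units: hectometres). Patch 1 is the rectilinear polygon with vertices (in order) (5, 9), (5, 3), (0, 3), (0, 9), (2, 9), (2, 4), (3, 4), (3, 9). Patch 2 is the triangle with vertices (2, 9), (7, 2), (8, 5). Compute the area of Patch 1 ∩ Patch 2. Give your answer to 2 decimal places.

2.93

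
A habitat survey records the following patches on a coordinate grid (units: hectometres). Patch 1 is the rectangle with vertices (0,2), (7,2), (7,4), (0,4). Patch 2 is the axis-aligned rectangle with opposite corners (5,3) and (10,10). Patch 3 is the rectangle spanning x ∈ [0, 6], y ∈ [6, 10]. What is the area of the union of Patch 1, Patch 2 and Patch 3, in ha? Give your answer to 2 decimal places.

67.00

By inclusion–exclusion:
Individual areas: |Patch 1| = 14, |Patch 2| = 35, |Patch 3| = 24.
|Patch 1∩Patch 2|: x∈[5,7], y∈[3,4] → 2·1 = 2.
|Patch 1∩Patch 3| = 0 (no overlap).
|Patch 2∩Patch 3|: x∈[5,6], y∈[6,10] → 1·4 = 4.
|Patch 1∩Patch 2∩Patch 3| = 0.
|Patch 1 ∪ Patch 2 ∪ Patch 3| = 73 − 6 + 0 = 67.00.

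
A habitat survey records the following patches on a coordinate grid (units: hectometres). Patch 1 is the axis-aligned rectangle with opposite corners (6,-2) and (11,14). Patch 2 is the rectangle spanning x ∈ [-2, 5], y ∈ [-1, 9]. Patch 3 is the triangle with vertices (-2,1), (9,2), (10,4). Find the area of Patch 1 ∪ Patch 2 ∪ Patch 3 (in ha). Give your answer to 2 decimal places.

By inclusion–exclusion:
Individual areas: |Patch 1| = 80, |Patch 2| = 70, |Patch 3| = 10.5.
|Patch 1∩Patch 2| = 0 (no overlap).
|Patch 1∩Patch 3| = 5.4091.
|Patch 2∩Patch 3| = 3.8977.
|Patch 1∩Patch 2∩Patch 3| = 0.
|Patch 1 ∪ Patch 2 ∪ Patch 3| = 160.5 − 9.3068 + 0 = 151.19.

151.19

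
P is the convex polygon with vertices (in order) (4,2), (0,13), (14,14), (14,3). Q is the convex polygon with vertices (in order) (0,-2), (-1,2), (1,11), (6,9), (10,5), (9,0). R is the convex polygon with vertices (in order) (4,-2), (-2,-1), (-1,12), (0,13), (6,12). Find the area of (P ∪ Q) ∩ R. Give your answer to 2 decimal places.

The region (P ∪ Q) ∩ R is the polygon with vertices (1.714,-1.619), (-0.174,-1.304), (-1,2), (0.897,10.534), (0,13), (6,12), (4.131,-1.082).
By the shoelace formula its area is 71.87.

71.87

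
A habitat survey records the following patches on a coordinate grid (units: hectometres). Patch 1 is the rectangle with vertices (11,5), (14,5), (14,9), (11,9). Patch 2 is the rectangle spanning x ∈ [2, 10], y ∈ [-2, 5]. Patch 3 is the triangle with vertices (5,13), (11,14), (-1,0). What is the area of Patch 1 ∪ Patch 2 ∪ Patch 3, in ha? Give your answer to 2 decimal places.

103.04

By inclusion–exclusion:
Individual areas: |Patch 1| = 12, |Patch 2| = 56, |Patch 3| = 36.
|Patch 1∩Patch 2| = 0 (no overlap).
|Patch 1∩Patch 3| = 0.
|Patch 2∩Patch 3| = 0.9643.
|Patch 1∩Patch 2∩Patch 3| = 0.
|Patch 1 ∪ Patch 2 ∪ Patch 3| = 104 − 0.9643 + 0 = 103.04.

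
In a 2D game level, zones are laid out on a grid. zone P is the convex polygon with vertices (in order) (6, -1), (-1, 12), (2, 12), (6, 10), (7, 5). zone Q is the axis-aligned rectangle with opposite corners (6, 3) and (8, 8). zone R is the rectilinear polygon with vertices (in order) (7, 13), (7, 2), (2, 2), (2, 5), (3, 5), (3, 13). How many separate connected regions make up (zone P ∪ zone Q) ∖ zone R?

(zone P ∪ zone Q) ∖ zone R splits into 3 disjoint pieces (area 14.5577, area 5, area 3.1731).

3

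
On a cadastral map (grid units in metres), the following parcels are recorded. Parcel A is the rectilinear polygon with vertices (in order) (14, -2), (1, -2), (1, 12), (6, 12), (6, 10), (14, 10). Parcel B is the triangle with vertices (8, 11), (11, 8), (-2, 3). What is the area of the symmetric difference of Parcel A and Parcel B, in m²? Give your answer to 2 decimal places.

|Parcel A| = 166, |Parcel B| = 27, |Parcel A∩Parcel B| = 24.0058.
|Parcel A △ Parcel B| = |Parcel A| + |Parcel B| − 2·|Parcel A∩Parcel B| = 166 + 27 − 48.0115 = 144.99.

144.99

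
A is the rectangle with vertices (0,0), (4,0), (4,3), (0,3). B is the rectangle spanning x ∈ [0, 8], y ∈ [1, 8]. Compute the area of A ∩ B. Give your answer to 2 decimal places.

|A∩B|: x∈[0,4], y∈[1,3] → 4·2 = 8.

8.00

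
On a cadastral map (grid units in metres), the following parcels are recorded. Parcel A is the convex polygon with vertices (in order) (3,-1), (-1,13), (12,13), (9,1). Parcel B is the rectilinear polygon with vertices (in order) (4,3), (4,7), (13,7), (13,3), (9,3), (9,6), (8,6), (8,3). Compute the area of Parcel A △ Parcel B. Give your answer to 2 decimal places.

|Parcel A| = 124, |Parcel B| = 33, |Parcel A∩Parcel B| = 21.
|Parcel A △ Parcel B| = |Parcel A| + |Parcel B| − 2·|Parcel A∩Parcel B| = 124 + 33 − 42 = 115.00.

115.00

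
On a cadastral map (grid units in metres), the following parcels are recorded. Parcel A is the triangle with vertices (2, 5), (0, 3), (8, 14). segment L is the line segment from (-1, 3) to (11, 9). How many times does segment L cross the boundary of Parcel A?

2

The segment meets the boundary at (1,4), (0.571,3.786).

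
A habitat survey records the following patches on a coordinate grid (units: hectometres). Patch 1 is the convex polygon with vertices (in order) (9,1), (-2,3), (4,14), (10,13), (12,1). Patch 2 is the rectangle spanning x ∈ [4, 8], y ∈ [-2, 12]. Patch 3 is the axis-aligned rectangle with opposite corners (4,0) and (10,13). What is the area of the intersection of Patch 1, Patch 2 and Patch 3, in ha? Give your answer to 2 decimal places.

41.82

The intersection is the polygon with vertices (4,12), (8,12), (8,1.182), (4,1.909).
By the shoelace formula its area is 41.82.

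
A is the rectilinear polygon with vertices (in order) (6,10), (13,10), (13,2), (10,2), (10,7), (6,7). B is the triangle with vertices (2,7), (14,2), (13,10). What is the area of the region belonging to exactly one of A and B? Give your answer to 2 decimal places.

|A| = 36, |B| = 45.5, |A∩B| = 26.1932.
|A △ B| = |A| + |B| − 2·|A∩B| = 36 + 45.5 − 52.3864 = 29.11.

29.11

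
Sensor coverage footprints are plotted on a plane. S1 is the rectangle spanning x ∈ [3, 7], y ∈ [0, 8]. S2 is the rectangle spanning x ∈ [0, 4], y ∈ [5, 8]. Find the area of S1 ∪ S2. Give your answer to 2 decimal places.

41.00

By inclusion–exclusion:
Individual areas: |S1| = 32, |S2| = 12.
|S1∩S2|: x∈[3,4], y∈[5,8] → 1·3 = 3.
|S1 ∪ S2| = 44 − 3 = 41.00.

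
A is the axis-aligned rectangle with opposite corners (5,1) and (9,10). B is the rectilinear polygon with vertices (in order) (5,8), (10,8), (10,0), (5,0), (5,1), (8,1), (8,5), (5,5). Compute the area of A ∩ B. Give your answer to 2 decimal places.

16.00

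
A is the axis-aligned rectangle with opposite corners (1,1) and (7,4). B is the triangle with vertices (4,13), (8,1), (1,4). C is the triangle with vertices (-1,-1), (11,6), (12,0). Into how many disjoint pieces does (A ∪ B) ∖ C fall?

1

(A ∪ B) ∖ C is a single connected region.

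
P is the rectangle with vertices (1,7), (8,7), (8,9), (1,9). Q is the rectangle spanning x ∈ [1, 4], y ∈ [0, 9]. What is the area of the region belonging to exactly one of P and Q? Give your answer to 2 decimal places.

29.00

|P∩Q|: x∈[1,4], y∈[7,9] → 3·2 = 6.
|P △ Q| = |P| + |Q| − 2·|P∩Q| = 14 + 27 − 12 = 29.00.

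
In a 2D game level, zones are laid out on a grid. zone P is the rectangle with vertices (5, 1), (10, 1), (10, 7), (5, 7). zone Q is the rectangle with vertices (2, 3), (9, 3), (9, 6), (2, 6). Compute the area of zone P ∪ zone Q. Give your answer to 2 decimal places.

39.00

By inclusion–exclusion:
Individual areas: |zone P| = 30, |zone Q| = 21.
|zone P∩zone Q|: x∈[5,9], y∈[3,6] → 4·3 = 12.
|zone P ∪ zone Q| = 51 − 12 = 39.00.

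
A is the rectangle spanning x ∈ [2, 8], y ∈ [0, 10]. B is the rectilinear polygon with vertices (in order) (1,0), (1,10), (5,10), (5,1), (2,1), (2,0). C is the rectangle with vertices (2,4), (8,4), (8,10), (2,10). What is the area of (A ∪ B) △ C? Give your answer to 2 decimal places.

34.00

|A ∪ B| = 70.
|(A ∪ B) ∩ C| = 36.
|(A ∪ B) △ C| = 70 + 36 − 72 = 34.00.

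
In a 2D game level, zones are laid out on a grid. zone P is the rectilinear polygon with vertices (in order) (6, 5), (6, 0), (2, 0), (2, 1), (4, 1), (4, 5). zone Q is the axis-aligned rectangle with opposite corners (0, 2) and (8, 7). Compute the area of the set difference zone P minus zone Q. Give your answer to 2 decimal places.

6.00

|zone P| = 12, |zone P∩zone Q| = 6.
|zone P ∖ zone Q| = |zone P| − |zone P∩zone Q| = 12 − 6 = 6.00.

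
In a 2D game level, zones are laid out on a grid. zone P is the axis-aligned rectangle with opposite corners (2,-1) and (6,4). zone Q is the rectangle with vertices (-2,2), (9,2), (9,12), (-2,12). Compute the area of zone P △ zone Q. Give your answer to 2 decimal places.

|zone P∩zone Q|: x∈[2,6], y∈[2,4] → 4·2 = 8.
|zone P △ zone Q| = |zone P| + |zone Q| − 2·|zone P∩zone Q| = 20 + 110 − 16 = 114.00.

114.00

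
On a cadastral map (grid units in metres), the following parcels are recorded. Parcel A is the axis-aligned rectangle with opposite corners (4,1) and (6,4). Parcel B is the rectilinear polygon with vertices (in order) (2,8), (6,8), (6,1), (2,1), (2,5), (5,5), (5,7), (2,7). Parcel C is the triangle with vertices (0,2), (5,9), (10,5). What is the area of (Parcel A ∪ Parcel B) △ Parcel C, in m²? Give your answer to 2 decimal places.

|Parcel A ∪ Parcel B| = 22.
|(Parcel A ∪ Parcel B) ∩ Parcel C| = 11.2571.
|(Parcel A ∪ Parcel B) △ Parcel C| = 22 + 27.5 − 22.5143 = 26.99.

26.99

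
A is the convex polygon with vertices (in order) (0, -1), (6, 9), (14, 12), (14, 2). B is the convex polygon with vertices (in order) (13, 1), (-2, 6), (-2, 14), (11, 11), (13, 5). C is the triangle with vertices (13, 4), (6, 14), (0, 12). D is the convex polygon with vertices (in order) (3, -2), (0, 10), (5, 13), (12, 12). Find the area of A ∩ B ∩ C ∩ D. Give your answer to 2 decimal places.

7.37

The intersection is the polygon with vertices (9.798,8.575), (8.598,6.709), (5.697,8.494), (6,9), (8.772,10.04).
By the shoelace formula its area is 7.37.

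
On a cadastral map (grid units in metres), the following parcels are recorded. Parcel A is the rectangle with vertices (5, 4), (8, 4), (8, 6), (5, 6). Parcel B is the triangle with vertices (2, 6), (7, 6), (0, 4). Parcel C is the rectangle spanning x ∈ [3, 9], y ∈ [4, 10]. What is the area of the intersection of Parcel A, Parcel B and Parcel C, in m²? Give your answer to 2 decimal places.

The intersection is the polygon with vertices (5,5.429), (5,6), (7,6).
By the shoelace formula its area is 0.57.

0.57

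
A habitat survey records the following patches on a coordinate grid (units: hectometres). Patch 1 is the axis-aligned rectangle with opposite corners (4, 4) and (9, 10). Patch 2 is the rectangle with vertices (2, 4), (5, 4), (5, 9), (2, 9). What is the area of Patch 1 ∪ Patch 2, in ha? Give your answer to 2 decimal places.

40.00

By inclusion–exclusion:
Individual areas: |Patch 1| = 30, |Patch 2| = 15.
|Patch 1∩Patch 2|: x∈[4,5], y∈[4,9] → 1·5 = 5.
|Patch 1 ∪ Patch 2| = 45 − 5 = 40.00.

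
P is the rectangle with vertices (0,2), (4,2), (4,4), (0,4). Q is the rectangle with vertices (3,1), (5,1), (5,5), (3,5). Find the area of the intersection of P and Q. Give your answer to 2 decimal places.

2.00

|P∩Q|: x∈[3,4], y∈[2,4] → 1·2 = 2.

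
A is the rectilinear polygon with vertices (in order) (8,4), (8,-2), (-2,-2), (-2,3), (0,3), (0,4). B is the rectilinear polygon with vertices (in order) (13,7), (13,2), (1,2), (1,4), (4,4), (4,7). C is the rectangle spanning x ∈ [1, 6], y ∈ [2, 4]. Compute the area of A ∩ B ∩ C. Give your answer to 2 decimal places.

10.00

The intersection is the polygon with vertices (1,2), (1,4), (4,4), (6,4), (6,2).
By the shoelace formula its area is 10.00.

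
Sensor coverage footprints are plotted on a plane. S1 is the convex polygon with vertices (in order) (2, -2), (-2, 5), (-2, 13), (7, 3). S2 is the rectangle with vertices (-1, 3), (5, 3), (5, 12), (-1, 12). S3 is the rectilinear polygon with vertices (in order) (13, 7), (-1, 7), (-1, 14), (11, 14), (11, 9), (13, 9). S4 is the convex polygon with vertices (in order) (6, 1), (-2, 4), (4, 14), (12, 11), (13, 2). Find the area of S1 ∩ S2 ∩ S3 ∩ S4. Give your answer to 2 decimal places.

4.32

The intersection is the polygon with vertices (3.4,7), (-0.2,7), (1.24,9.4).
By the shoelace formula its area is 4.32.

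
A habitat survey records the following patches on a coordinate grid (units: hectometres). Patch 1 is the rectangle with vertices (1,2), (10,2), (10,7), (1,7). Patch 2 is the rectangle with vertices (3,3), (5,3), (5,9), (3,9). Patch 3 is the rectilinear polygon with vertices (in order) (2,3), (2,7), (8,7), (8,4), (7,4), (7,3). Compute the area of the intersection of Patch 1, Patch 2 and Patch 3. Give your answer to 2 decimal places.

8.00

The intersection is the polygon with vertices (5,3), (3,3), (3,7), (5,7).
By the shoelace formula its area is 8.00.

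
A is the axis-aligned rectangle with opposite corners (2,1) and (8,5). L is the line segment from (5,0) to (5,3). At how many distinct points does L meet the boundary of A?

1

The segment meets the boundary at (5,1).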